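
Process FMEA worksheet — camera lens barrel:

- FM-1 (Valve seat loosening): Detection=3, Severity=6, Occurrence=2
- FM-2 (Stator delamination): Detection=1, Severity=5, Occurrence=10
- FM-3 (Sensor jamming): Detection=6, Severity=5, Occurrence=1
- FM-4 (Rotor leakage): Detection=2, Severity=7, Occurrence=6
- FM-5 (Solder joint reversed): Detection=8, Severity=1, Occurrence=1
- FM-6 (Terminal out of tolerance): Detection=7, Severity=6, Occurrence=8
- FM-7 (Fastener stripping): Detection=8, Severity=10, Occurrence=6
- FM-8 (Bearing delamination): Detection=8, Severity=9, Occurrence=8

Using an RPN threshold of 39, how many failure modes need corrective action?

5

RPN = Severity × Occurrence × Detection:
  FM-1: 6 × 2 × 3 = 36
  FM-2: 5 × 10 × 1 = 50
  FM-3: 5 × 1 × 6 = 30
  FM-4: 7 × 6 × 2 = 84
  FM-5: 1 × 1 × 8 = 8
  FM-6: 6 × 8 × 7 = 336
  FM-7: 10 × 6 × 8 = 480
  FM-8: 9 × 8 × 8 = 576
Modes with RPN ≥ 39: FM-2 (50), FM-4 (84), FM-6 (336), FM-7 (480), FM-8 (576) → 5.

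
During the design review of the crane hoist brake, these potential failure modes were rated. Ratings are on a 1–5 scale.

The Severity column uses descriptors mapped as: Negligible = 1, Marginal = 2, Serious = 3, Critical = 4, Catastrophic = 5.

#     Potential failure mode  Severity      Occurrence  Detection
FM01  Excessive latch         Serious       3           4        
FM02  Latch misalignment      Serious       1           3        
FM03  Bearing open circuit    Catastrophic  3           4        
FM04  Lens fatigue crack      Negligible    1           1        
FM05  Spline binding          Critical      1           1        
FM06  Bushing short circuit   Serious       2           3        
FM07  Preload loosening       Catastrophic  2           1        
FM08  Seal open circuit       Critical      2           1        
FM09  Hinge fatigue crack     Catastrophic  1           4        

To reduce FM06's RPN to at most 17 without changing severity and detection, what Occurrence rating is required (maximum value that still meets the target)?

1

FM06: S=3, O=2, D=3 → current RPN = 18.
Fixed product = 9. Need 9 × O ≤ 17, so O ≤ 17/9 = 1.89.
Maximum integer Occurrence rating = 1 (gives RPN 9; O=2 would give 18 > 17).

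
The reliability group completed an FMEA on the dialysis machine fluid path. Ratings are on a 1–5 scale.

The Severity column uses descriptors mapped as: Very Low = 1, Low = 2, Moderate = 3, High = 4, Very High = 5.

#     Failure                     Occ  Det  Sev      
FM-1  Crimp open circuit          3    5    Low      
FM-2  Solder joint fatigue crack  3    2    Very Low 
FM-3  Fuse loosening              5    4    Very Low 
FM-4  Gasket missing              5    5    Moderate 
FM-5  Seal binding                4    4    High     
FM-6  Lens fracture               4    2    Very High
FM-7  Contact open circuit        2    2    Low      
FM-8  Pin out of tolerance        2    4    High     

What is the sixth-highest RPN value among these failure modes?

20

RPN = Severity × Occurrence × Detection:
  FM-1: 2 × 3 × 5 = 30
  FM-2: 1 × 3 × 2 = 6
  FM-3: 1 × 5 × 4 = 20
  FM-4: 3 × 5 × 5 = 75
  FM-5: 4 × 4 × 4 = 64
  FM-6: 5 × 4 × 2 = 40
  FM-7: 2 × 2 × 2 = 8
  FM-8: 4 × 2 × 4 = 32
Sorted descending: 75, 64, 40, 32, 30, 20, 8, 6.
The sixth-highest RPN is 20 (FM-3).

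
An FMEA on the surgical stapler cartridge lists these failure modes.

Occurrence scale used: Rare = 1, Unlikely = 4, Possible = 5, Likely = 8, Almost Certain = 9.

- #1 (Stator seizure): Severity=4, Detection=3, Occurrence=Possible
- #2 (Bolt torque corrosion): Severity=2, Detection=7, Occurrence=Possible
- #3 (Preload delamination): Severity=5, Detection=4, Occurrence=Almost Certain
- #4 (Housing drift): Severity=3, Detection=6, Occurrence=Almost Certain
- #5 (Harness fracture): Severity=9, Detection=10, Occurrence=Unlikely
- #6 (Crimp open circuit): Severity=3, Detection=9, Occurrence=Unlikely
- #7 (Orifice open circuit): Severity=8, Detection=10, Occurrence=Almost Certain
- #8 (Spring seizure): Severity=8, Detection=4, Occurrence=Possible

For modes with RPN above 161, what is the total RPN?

RPN = Severity × Occurrence × Detection:
  #1: 4 × 5 × 3 = 60
  #2: 2 × 5 × 7 = 70
  #3: 5 × 9 × 4 = 180
  #4: 3 × 9 × 6 = 162
  #5: 9 × 4 × 10 = 360
  #6: 3 × 4 × 9 = 108
  #7: 8 × 9 × 10 = 720
  #8: 8 × 5 × 4 = 160
RPN > 161: #3 (180), #4 (162), #5 (360), #7 (720).
Sum: 180 + 162 + 360 + 720 = 1422.

1422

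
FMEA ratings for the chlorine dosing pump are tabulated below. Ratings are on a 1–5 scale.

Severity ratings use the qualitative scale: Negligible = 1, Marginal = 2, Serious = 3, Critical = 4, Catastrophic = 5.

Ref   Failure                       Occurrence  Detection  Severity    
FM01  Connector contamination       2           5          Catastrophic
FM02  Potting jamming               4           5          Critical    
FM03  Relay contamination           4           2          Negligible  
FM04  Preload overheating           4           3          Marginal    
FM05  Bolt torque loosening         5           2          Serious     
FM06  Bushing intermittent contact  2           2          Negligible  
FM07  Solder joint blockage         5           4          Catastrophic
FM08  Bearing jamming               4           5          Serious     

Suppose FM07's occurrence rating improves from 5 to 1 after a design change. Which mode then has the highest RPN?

FM02

RPN = Severity × Occurrence × Detection:
  FM01: 5 × 2 × 5 = 50
  FM02: 4 × 4 × 5 = 80
  FM03: 1 × 4 × 2 = 8
  FM04: 2 × 4 × 3 = 24
  FM05: 3 × 5 × 2 = 30
  FM06: 1 × 2 × 2 = 4
  FM07: 5 × 5 × 4 = 100
  FM08: 3 × 4 × 5 = 60
After action: FM07 → 5 × 1 × 4 = 20.
Revised RPNs: FM02=80, FM08=60, FM01=50, FM05=30, FM04=24, FM07=20, FM03=8, FM06=4.
Highest is now FM02 (80).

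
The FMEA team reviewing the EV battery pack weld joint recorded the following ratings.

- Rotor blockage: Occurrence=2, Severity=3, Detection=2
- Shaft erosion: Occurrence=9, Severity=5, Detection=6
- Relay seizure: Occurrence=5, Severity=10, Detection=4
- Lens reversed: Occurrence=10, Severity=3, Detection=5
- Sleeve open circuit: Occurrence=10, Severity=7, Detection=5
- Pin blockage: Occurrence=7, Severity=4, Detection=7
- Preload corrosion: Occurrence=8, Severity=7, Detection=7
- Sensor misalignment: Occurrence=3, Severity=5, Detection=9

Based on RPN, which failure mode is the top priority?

Preload corrosion

RPN = Severity × Occurrence × Detection:
  Rotor blockage: 3 × 2 × 2 = 12
  Shaft erosion: 5 × 9 × 6 = 270
  Relay seizure: 10 × 5 × 4 = 200
  Lens reversed: 3 × 10 × 5 = 150
  Sleeve open circuit: 7 × 10 × 5 = 350
  Pin blockage: 4 × 7 × 7 = 196
  Preload corrosion: 7 × 8 × 7 = 392
  Sensor misalignment: 5 × 3 × 9 = 135
Highest RPN is 392 → Preload corrosion.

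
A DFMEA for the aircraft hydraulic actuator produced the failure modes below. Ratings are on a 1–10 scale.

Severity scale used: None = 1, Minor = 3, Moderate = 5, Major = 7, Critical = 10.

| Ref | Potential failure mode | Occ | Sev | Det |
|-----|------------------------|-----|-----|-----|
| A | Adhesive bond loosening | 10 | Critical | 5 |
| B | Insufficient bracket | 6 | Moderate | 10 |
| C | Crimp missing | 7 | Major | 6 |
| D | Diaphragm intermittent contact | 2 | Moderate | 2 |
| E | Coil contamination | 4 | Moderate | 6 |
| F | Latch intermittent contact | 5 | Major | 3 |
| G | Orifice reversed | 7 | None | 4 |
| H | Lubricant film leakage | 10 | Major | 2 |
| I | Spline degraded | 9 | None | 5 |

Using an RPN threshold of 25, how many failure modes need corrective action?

RPN = Severity × Occurrence × Detection:
  A: 10 × 10 × 5 = 500
  B: 5 × 6 × 10 = 300
  C: 7 × 7 × 6 = 294
  D: 5 × 2 × 2 = 20
  E: 5 × 4 × 6 = 120
  F: 7 × 5 × 3 = 105
  G: 1 × 7 × 4 = 28
  H: 7 × 10 × 2 = 140
  I: 1 × 9 × 5 = 45
Modes with RPN ≥ 25: A (500), B (300), C (294), E (120), F (105), G (28), H (140), I (45) → 8.

8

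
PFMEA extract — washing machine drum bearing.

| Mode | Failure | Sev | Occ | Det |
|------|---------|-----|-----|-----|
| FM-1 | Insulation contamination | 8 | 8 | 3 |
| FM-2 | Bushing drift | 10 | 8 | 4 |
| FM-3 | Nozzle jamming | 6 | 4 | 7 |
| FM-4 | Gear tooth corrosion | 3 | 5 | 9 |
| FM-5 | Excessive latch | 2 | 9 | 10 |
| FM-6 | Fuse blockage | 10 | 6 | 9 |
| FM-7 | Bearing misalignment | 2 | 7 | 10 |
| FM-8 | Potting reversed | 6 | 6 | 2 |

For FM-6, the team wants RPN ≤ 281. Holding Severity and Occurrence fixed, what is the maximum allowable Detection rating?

FM-6: S=10, O=6, D=9 → current RPN = 540.
Fixed product = 60. Need 60 × D ≤ 281, so D ≤ 281/60 = 4.68.
Maximum integer Detection rating = 4 (gives RPN 240; D=5 would give 300 > 281).

4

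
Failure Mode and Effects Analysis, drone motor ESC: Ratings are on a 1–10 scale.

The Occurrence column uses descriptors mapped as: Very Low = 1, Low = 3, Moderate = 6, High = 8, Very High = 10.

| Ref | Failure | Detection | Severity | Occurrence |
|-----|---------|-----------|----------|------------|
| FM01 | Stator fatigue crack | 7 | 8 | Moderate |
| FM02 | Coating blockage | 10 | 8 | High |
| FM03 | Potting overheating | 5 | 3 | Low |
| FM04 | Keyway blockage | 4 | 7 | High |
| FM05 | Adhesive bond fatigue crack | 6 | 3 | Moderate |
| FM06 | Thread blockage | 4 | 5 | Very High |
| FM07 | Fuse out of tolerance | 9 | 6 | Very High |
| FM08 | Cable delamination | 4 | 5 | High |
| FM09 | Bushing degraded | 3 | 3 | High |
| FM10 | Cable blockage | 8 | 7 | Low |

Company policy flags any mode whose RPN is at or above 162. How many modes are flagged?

6

RPN = Severity × Occurrence × Detection:
  FM01: 8 × 6 × 7 = 336
  FM02: 8 × 8 × 10 = 640
  FM03: 3 × 3 × 5 = 45
  FM04: 7 × 8 × 4 = 224
  FM05: 3 × 6 × 6 = 108
  FM06: 5 × 10 × 4 = 200
  FM07: 6 × 10 × 9 = 540
  FM08: 5 × 8 × 4 = 160
  FM09: 3 × 8 × 3 = 72
  FM10: 7 × 3 × 8 = 168
Modes with RPN ≥ 162: FM01 (336), FM02 (640), FM04 (224), FM06 (200), FM07 (540), FM10 (168) → 6.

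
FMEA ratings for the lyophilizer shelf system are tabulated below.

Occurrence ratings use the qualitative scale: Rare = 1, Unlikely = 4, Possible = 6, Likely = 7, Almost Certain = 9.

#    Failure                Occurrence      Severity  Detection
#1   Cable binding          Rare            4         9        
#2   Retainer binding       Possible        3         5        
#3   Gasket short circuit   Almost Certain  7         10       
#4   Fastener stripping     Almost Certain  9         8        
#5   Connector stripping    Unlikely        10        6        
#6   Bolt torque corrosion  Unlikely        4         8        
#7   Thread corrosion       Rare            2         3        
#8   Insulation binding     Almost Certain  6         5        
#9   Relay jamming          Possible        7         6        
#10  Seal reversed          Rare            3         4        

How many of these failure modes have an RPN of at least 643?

1

RPN = Severity × Occurrence × Detection:
  #1: 4 × 1 × 9 = 36
  #2: 3 × 6 × 5 = 90
  #3: 7 × 9 × 10 = 630
  #4: 9 × 9 × 8 = 648
  #5: 10 × 4 × 6 = 240
  #6: 4 × 4 × 8 = 128
  #7: 2 × 1 × 3 = 6
  #8: 6 × 9 × 5 = 270
  #9: 7 × 6 × 6 = 252
  #10: 3 × 1 × 4 = 12
Modes with RPN ≥ 643: #4 (648) → 1.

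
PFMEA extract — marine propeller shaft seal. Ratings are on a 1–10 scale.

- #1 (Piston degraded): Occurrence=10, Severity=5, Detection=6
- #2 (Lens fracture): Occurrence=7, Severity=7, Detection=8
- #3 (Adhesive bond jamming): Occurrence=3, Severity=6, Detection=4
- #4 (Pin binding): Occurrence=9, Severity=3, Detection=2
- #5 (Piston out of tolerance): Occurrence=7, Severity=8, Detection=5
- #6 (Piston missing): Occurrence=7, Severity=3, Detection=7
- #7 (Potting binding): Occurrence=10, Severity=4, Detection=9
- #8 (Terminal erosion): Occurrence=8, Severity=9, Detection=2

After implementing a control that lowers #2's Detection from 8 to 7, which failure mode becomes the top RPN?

RPN = Severity × Occurrence × Detection:
  #1: 5 × 10 × 6 = 300
  #2: 7 × 7 × 8 = 392
  #3: 6 × 3 × 4 = 72
  #4: 3 × 9 × 2 = 54
  #5: 8 × 7 × 5 = 280
  #6: 3 × 7 × 7 = 147
  #7: 4 × 10 × 9 = 360
  #8: 9 × 8 × 2 = 144
After action: #2 → 7 × 7 × 7 = 343.
Revised RPNs: #7=360, #2=343, #1=300, #5=280, #6=147, #8=144, #3=72, #4=54.
Highest is now #7 (360).

#7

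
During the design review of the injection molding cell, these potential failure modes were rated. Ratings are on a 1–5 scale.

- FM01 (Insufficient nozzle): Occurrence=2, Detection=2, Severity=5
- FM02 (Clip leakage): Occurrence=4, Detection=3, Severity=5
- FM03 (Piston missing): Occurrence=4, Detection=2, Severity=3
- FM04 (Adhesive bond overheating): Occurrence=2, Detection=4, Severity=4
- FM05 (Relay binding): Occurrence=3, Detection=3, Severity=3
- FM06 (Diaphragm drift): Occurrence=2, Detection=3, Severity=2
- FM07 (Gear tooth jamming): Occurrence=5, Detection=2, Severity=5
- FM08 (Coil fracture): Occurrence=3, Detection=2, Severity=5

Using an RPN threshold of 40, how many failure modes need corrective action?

RPN = Severity × Occurrence × Detection:
  FM01: 5 × 2 × 2 = 20
  FM02: 5 × 4 × 3 = 60
  FM03: 3 × 4 × 2 = 24
  FM04: 4 × 2 × 4 = 32
  FM05: 3 × 3 × 3 = 27
  FM06: 2 × 2 × 3 = 12
  FM07: 5 × 5 × 2 = 50
  FM08: 5 × 3 × 2 = 30
Modes with RPN ≥ 40: FM02 (60), FM07 (50) → 2.

2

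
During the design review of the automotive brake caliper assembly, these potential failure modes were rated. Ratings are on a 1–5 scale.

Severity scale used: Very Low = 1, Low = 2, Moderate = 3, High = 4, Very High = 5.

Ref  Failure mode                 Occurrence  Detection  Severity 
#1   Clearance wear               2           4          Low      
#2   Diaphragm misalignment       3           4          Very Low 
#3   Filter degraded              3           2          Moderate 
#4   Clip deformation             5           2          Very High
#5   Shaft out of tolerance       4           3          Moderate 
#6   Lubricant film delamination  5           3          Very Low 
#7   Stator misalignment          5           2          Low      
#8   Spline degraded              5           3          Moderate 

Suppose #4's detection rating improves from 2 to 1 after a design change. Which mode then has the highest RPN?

RPN = Severity × Occurrence × Detection:
  #1: 2 × 2 × 4 = 16
  #2: 1 × 3 × 4 = 12
  #3: 3 × 3 × 2 = 18
  #4: 5 × 5 × 2 = 50
  #5: 3 × 4 × 3 = 36
  #6: 1 × 5 × 3 = 15
  #7: 2 × 5 × 2 = 20
  #8: 3 × 5 × 3 = 45
After action: #4 → 5 × 5 × 1 = 25.
Revised RPNs: #8=45, #5=36, #4=25, #7=20, #3=18, #1=16, #6=15, #2=12.
Highest is now #8 (45).

#8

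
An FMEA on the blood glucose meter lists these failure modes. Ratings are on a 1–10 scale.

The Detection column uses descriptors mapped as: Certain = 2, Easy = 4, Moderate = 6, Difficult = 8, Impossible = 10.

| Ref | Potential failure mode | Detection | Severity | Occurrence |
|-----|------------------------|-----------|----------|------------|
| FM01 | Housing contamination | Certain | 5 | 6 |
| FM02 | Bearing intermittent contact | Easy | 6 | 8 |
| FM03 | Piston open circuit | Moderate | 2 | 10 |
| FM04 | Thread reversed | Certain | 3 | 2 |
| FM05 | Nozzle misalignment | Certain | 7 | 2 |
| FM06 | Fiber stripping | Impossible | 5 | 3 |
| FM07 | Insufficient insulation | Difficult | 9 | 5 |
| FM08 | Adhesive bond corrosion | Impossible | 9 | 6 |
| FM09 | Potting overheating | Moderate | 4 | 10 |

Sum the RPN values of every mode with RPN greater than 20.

1690

RPN = Severity × Occurrence × Detection:
  FM01: 5 × 6 × 2 = 60
  FM02: 6 × 8 × 4 = 192
  FM03: 2 × 10 × 6 = 120
  FM04: 3 × 2 × 2 = 12
  FM05: 7 × 2 × 2 = 28
  FM06: 5 × 3 × 10 = 150
  FM07: 9 × 5 × 8 = 360
  FM08: 9 × 6 × 10 = 540
  FM09: 4 × 10 × 6 = 240
RPN > 20: FM01 (60), FM02 (192), FM03 (120), FM05 (28), FM06 (150), FM07 (360), FM08 (540), FM09 (240).
Sum: 60 + 192 + 120 + 28 + 150 + 360 + 540 + 240 = 1690.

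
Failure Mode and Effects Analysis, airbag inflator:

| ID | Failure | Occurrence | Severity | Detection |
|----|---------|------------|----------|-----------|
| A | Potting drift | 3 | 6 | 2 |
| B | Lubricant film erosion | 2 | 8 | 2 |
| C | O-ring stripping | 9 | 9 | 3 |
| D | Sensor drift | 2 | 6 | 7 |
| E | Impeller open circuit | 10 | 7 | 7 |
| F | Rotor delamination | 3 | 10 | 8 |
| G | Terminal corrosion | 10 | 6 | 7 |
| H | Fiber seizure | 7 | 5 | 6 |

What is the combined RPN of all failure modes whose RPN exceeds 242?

RPN = Severity × Occurrence × Detection:
  A: 6 × 3 × 2 = 36
  B: 8 × 2 × 2 = 32
  C: 9 × 9 × 3 = 243
  D: 6 × 2 × 7 = 84
  E: 7 × 10 × 7 = 490
  F: 10 × 3 × 8 = 240
  G: 6 × 10 × 7 = 420
  H: 5 × 7 × 6 = 210
RPN > 242: C (243), E (490), G (420).
Sum: 243 + 490 + 420 = 1153.

1153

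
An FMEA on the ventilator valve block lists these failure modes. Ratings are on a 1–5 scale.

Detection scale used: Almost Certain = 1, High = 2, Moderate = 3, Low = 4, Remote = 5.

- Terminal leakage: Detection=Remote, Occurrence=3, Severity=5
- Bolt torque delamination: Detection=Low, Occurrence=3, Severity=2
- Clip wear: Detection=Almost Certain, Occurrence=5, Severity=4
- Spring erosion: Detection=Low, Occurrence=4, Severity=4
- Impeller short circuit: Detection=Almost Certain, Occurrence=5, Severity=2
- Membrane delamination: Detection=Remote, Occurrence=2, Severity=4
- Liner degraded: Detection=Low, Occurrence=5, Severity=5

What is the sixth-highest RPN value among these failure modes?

RPN = Severity × Occurrence × Detection:
  Terminal leakage: 5 × 3 × 5 = 75
  Bolt torque delamination: 2 × 3 × 4 = 24
  Clip wear: 4 × 5 × 1 = 20
  Spring erosion: 4 × 4 × 4 = 64
  Impeller short circuit: 2 × 5 × 1 = 10
  Membrane delamination: 4 × 2 × 5 = 40
  Liner degraded: 5 × 5 × 4 = 100
Sorted descending: 100, 75, 64, 40, 24, 20, 10.
The sixth-highest RPN is 20 (Clip wear).

20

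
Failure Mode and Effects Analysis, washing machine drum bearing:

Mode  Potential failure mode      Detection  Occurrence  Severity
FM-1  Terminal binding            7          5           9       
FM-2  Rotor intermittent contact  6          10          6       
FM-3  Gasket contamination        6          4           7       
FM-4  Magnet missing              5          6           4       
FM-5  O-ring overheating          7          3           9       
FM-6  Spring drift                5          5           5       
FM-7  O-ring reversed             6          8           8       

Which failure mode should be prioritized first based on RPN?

FM-7

RPN = Severity × Occurrence × Detection:
  FM-1: 9 × 5 × 7 = 315
  FM-2: 6 × 10 × 6 = 360
  FM-3: 7 × 4 × 6 = 168
  FM-4: 4 × 6 × 5 = 120
  FM-5: 9 × 3 × 7 = 189
  FM-6: 5 × 5 × 5 = 125
  FM-7: 8 × 8 × 6 = 384
Highest RPN is 384 → FM-7.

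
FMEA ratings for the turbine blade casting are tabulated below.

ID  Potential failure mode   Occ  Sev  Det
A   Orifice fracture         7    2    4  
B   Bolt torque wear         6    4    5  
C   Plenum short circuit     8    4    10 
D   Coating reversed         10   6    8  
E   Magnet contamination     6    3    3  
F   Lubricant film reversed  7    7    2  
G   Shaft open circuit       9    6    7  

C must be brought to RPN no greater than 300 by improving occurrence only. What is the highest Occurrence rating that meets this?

7

C: S=4, O=8, D=10 → current RPN = 320.
Fixed product = 40. Need 40 × O ≤ 300, so O ≤ 300/40 = 7.50.
Maximum integer Occurrence rating = 7 (gives RPN 280; O=8 would give 320 > 300).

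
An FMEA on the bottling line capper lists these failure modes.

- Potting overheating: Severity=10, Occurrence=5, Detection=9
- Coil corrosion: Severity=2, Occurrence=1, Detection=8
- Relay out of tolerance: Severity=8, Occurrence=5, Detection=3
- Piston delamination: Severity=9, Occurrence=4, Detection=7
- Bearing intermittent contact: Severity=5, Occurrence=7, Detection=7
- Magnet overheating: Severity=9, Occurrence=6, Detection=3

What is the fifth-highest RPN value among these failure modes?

120

RPN = Severity × Occurrence × Detection:
  Potting overheating: 10 × 5 × 9 = 450
  Coil corrosion: 2 × 1 × 8 = 16
  Relay out of tolerance: 8 × 5 × 3 = 120
  Piston delamination: 9 × 4 × 7 = 252
  Bearing intermittent contact: 5 × 7 × 7 = 245
  Magnet overheating: 9 × 6 × 3 = 162
Sorted descending: 450, 252, 245, 162, 120, 16.
The fifth-highest RPN is 120 (Relay out of tolerance).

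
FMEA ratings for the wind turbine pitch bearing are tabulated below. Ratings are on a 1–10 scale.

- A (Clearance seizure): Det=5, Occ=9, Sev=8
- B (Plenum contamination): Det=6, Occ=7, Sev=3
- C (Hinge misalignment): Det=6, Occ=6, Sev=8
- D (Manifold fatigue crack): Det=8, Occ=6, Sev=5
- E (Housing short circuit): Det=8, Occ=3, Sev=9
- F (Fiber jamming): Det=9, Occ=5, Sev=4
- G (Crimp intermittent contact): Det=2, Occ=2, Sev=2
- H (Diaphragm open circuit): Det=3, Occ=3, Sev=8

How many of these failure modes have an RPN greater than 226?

3

RPN = Severity × Occurrence × Detection:
  A: 8 × 9 × 5 = 360
  B: 3 × 7 × 6 = 126
  C: 8 × 6 × 6 = 288
  D: 5 × 6 × 8 = 240
  E: 9 × 3 × 8 = 216
  F: 4 × 5 × 9 = 180
  G: 2 × 2 × 2 = 8
  H: 8 × 3 × 3 = 72
Modes with RPN > 226: A (360), C (288), D (240) → 3.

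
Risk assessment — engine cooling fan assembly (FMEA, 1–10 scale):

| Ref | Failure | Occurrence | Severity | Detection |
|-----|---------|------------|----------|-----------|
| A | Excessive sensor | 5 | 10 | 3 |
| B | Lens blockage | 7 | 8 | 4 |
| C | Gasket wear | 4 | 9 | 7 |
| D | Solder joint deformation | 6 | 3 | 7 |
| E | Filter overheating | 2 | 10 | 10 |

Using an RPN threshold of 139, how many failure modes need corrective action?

4

RPN = Severity × Occurrence × Detection:
  A: 10 × 5 × 3 = 150
  B: 8 × 7 × 4 = 224
  C: 9 × 4 × 7 = 252
  D: 3 × 6 × 7 = 126
  E: 10 × 2 × 10 = 200
Modes with RPN ≥ 139: A (150), B (224), C (252), E (200) → 4.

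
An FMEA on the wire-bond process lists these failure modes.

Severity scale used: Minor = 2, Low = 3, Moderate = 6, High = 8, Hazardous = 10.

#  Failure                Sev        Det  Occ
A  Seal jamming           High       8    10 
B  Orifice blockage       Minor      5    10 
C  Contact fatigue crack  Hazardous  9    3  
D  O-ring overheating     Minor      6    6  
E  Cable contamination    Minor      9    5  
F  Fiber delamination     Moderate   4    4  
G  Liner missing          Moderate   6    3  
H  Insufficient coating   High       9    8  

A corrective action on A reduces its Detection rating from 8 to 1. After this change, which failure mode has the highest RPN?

RPN = Severity × Occurrence × Detection:
  A: 8 × 10 × 8 = 640
  B: 2 × 10 × 5 = 100
  C: 10 × 3 × 9 = 270
  D: 2 × 6 × 6 = 72
  E: 2 × 5 × 9 = 90
  F: 6 × 4 × 4 = 96
  G: 6 × 3 × 6 = 108
  H: 8 × 8 × 9 = 576
After action: A → 8 × 10 × 1 = 80.
Revised RPNs: H=576, C=270, G=108, B=100, F=96, E=90, A=80, D=72.
Highest is now H (576).

H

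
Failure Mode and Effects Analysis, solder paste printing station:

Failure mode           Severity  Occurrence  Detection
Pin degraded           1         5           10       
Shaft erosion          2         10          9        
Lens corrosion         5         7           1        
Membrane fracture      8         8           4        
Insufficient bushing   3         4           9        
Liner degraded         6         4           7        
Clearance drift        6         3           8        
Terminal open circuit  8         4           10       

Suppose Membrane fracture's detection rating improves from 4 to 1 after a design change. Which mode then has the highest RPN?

RPN = Severity × Occurrence × Detection:
  Pin degraded: 1 × 5 × 10 = 50
  Shaft erosion: 2 × 10 × 9 = 180
  Lens corrosion: 5 × 7 × 1 = 35
  Membrane fracture: 8 × 8 × 4 = 256
  Insufficient bushing: 3 × 4 × 9 = 108
  Liner degraded: 6 × 4 × 7 = 168
  Clearance drift: 6 × 3 × 8 = 144
  Terminal open circuit: 8 × 4 × 10 = 320
After action: Membrane fracture → 8 × 8 × 1 = 64.
Revised RPNs: Terminal open circuit=320, Shaft erosion=180, Liner degraded=168, Clearance drift=144, Insufficient bushing=108, Membrane fracture=64, Pin degraded=50, Lens corrosion=35.
Highest is now Terminal open circuit (320).

Terminal open circuit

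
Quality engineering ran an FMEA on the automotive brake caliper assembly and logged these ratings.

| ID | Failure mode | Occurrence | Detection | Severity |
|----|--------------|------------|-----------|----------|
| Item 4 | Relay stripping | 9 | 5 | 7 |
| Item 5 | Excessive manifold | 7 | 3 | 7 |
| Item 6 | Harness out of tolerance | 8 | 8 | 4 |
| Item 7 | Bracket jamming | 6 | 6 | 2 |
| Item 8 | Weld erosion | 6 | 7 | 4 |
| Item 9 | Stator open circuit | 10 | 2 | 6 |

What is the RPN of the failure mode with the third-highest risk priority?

RPN = Severity × Occurrence × Detection:
  Item 4: 7 × 9 × 5 = 315
  Item 5: 7 × 7 × 3 = 147
  Item 6: 4 × 8 × 8 = 256
  Item 7: 2 × 6 × 6 = 72
  Item 8: 4 × 6 × 7 = 168
  Item 9: 6 × 10 × 2 = 120
Sorted descending: 315, 256, 168, 147, 120, 72.
The third-highest RPN is 168 (Item 8).

168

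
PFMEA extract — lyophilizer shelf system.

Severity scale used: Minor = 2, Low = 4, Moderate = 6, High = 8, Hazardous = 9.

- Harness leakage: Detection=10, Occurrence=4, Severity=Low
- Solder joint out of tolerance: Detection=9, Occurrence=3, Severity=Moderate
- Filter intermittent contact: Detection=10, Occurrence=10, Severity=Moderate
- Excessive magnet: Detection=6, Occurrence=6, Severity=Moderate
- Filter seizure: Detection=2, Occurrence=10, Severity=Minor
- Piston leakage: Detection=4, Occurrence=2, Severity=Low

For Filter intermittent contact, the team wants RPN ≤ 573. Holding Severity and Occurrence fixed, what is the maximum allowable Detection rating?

Filter intermittent contact: S=6, O=10, D=10 → current RPN = 600.
Fixed product = 60. Need 60 × D ≤ 573, so D ≤ 573/60 = 9.55.
Maximum integer Detection rating = 9 (gives RPN 540; D=10 would give 600 > 573).

9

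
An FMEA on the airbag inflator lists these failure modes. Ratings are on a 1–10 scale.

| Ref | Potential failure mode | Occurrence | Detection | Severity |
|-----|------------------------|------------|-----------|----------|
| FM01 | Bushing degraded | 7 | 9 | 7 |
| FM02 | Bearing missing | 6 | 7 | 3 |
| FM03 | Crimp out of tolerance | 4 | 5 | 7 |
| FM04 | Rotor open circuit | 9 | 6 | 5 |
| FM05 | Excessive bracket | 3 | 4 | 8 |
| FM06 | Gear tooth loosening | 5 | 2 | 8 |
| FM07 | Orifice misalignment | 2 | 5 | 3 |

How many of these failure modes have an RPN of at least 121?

4

RPN = Severity × Occurrence × Detection:
  FM01: 7 × 7 × 9 = 441
  FM02: 3 × 6 × 7 = 126
  FM03: 7 × 4 × 5 = 140
  FM04: 5 × 9 × 6 = 270
  FM05: 8 × 3 × 4 = 96
  FM06: 8 × 5 × 2 = 80
  FM07: 3 × 2 × 5 = 30
Modes with RPN ≥ 121: FM01 (441), FM02 (126), FM03 (140), FM04 (270) → 4.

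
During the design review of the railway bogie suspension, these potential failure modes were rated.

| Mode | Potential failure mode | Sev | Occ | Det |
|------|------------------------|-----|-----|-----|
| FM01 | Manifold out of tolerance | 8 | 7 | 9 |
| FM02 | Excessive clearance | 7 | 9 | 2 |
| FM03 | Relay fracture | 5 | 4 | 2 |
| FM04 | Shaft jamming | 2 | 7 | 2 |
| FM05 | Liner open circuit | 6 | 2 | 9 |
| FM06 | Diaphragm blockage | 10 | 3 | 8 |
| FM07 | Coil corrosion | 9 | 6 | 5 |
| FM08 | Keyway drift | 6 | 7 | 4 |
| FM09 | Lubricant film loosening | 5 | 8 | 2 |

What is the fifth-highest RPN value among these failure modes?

126

RPN = Severity × Occurrence × Detection:
  FM01: 8 × 7 × 9 = 504
  FM02: 7 × 9 × 2 = 126
  FM03: 5 × 4 × 2 = 40
  FM04: 2 × 7 × 2 = 28
  FM05: 6 × 2 × 9 = 108
  FM06: 10 × 3 × 8 = 240
  FM07: 9 × 6 × 5 = 270
  FM08: 6 × 7 × 4 = 168
  FM09: 5 × 8 × 2 = 80
Sorted descending: 504, 270, 240, 168, 126, 108, 80, 40, 28.
The fifth-highest RPN is 126 (FM02).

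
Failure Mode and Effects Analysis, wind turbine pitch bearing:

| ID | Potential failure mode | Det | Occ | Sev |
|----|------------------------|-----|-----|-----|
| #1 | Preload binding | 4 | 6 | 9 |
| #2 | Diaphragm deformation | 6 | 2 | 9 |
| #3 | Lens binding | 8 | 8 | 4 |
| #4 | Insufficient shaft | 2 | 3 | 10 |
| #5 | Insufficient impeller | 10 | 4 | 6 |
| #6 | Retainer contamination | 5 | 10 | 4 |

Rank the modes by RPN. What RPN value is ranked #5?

RPN = Severity × Occurrence × Detection:
  #1: 9 × 6 × 4 = 216
  #2: 9 × 2 × 6 = 108
  #3: 4 × 8 × 8 = 256
  #4: 10 × 3 × 2 = 60
  #5: 6 × 4 × 10 = 240
  #6: 4 × 10 × 5 = 200
Sorted descending: 256, 240, 216, 200, 108, 60.
The fifth-highest RPN is 108 (#2).

108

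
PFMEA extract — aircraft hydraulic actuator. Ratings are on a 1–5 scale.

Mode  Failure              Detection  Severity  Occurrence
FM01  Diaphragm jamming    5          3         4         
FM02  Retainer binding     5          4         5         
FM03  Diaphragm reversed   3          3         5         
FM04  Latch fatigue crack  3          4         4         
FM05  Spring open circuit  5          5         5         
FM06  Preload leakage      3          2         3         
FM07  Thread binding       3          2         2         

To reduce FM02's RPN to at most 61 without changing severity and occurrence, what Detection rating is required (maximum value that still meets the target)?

FM02: S=4, O=5, D=5 → current RPN = 100.
Fixed product = 20. Need 20 × D ≤ 61, so D ≤ 61/20 = 3.05.
Maximum integer Detection rating = 3 (gives RPN 60; D=4 would give 80 > 61).

3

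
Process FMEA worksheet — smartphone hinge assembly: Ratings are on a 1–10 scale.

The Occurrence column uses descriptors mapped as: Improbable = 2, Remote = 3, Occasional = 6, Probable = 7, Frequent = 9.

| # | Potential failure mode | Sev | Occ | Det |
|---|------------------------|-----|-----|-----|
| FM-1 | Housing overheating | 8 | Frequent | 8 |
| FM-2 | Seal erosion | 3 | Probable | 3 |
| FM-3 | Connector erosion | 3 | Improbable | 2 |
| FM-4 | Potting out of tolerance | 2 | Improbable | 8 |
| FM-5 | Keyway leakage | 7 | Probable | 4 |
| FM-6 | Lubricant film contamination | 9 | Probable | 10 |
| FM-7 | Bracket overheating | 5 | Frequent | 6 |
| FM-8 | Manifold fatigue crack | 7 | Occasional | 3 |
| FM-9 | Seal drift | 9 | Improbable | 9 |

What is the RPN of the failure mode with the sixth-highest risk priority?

126

RPN = Severity × Occurrence × Detection:
  FM-1: 8 × 9 × 8 = 576
  FM-2: 3 × 7 × 3 = 63
  FM-3: 3 × 2 × 2 = 12
  FM-4: 2 × 2 × 8 = 32
  FM-5: 7 × 7 × 4 = 196
  FM-6: 9 × 7 × 10 = 630
  FM-7: 5 × 9 × 6 = 270
  FM-8: 7 × 6 × 3 = 126
  FM-9: 9 × 2 × 9 = 162
Sorted descending: 630, 576, 270, 196, 162, 126, 63, 32, 12.
The sixth-highest RPN is 126 (FM-8).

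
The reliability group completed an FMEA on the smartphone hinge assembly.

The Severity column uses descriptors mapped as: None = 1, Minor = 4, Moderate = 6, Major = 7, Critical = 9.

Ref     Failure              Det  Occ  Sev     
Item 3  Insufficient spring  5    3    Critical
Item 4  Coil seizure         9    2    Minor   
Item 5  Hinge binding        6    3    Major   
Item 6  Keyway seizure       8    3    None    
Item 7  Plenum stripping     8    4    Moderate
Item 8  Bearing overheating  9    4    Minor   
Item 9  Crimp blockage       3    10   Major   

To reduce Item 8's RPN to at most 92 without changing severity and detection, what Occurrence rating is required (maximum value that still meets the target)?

Item 8: S=4, O=4, D=9 → current RPN = 144.
Fixed product = 36. Need 36 × O ≤ 92, so O ≤ 92/36 = 2.56.
Maximum integer Occurrence rating = 2 (gives RPN 72; O=3 would give 108 > 92).

2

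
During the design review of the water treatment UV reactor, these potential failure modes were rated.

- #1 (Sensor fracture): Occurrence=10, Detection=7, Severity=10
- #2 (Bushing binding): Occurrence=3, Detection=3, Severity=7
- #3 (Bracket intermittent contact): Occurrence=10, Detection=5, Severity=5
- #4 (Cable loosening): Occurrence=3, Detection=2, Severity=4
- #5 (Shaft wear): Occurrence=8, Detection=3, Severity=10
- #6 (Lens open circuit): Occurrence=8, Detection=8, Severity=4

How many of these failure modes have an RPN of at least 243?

RPN = Severity × Occurrence × Detection:
  #1: 10 × 10 × 7 = 700
  #2: 7 × 3 × 3 = 63
  #3: 5 × 10 × 5 = 250
  #4: 4 × 3 × 2 = 24
  #5: 10 × 8 × 3 = 240
  #6: 4 × 8 × 8 = 256
Modes with RPN ≥ 243: #1 (700), #3 (250), #6 (256) → 3.

3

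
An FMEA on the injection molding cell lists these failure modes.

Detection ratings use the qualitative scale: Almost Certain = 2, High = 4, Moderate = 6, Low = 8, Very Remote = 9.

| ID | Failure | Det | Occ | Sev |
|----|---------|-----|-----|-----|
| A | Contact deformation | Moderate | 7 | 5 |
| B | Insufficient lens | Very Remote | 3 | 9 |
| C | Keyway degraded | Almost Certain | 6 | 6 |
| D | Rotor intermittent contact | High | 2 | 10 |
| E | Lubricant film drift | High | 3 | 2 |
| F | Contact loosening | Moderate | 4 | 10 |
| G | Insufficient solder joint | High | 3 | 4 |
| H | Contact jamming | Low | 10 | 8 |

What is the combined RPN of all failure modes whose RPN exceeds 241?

883

RPN = Severity × Occurrence × Detection:
  A: 5 × 7 × 6 = 210
  B: 9 × 3 × 9 = 243
  C: 6 × 6 × 2 = 72
  D: 10 × 2 × 4 = 80
  E: 2 × 3 × 4 = 24
  F: 10 × 4 × 6 = 240
  G: 4 × 3 × 4 = 48
  H: 8 × 10 × 8 = 640
RPN > 241: B (243), H (640).
Sum: 243 + 640 = 883.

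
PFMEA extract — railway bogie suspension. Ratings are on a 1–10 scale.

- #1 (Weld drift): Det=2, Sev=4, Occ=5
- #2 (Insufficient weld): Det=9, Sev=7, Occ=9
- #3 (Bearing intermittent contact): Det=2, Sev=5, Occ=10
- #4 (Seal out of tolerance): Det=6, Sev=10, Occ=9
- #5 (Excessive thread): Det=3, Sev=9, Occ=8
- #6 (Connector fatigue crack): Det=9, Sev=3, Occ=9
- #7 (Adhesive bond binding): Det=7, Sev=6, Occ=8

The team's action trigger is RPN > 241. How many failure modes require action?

RPN = Severity × Occurrence × Detection:
  #1: 4 × 5 × 2 = 40
  #2: 7 × 9 × 9 = 567
  #3: 5 × 10 × 2 = 100
  #4: 10 × 9 × 6 = 540
  #5: 9 × 8 × 3 = 216
  #6: 3 × 9 × 9 = 243
  #7: 6 × 8 × 7 = 336
Modes with RPN > 241: #2 (567), #4 (540), #6 (243), #7 (336) → 4.

4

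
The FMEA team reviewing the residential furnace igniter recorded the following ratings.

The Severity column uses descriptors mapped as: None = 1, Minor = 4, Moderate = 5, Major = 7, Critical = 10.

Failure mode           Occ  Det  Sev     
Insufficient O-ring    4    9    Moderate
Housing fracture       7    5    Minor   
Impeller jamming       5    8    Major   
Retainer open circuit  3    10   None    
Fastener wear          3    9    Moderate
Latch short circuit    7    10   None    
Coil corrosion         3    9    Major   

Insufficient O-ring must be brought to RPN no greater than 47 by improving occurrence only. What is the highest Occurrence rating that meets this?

Insufficient O-ring: S=5, O=4, D=9 → current RPN = 180.
Fixed product = 45. Need 45 × O ≤ 47, so O ≤ 47/45 = 1.04.
Maximum integer Occurrence rating = 1 (gives RPN 45; O=2 would give 90 > 47).

1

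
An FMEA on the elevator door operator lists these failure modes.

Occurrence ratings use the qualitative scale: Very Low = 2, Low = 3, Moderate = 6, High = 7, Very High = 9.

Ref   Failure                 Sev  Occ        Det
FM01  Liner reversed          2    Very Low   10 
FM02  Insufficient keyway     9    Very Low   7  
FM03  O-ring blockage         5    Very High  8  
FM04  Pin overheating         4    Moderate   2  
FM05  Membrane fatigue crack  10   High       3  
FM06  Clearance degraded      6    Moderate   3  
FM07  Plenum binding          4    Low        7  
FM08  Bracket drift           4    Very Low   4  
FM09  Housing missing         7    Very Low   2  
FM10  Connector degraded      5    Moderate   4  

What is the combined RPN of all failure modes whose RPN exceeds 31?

RPN = Severity × Occurrence × Detection:
  FM01: 2 × 2 × 10 = 40
  FM02: 9 × 2 × 7 = 126
  FM03: 5 × 9 × 8 = 360
  FM04: 4 × 6 × 2 = 48
  FM05: 10 × 7 × 3 = 210
  FM06: 6 × 6 × 3 = 108
  FM07: 4 × 3 × 7 = 84
  FM08: 4 × 2 × 4 = 32
  FM09: 7 × 2 × 2 = 28
  FM10: 5 × 6 × 4 = 120
RPN > 31: FM01 (40), FM02 (126), FM03 (360), FM04 (48), FM05 (210), FM06 (108), FM07 (84), FM08 (32), FM10 (120).
Sum: 40 + 126 + 360 + 48 + 210 + 108 + 84 + 32 + 120 = 1128.

1128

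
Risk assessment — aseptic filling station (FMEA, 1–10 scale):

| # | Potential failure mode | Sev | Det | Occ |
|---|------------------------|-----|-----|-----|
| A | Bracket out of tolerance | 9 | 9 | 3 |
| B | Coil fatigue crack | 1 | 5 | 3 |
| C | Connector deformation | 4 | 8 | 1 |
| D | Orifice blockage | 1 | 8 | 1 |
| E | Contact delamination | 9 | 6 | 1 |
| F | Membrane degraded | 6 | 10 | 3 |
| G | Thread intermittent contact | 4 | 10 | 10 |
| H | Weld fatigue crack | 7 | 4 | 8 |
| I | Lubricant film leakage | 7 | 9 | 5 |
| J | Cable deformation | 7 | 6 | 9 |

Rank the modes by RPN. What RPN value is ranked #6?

180

RPN = Severity × Occurrence × Detection:
  A: 9 × 3 × 9 = 243
  B: 1 × 3 × 5 = 15
  C: 4 × 1 × 8 = 32
  D: 1 × 1 × 8 = 8
  E: 9 × 1 × 6 = 54
  F: 6 × 3 × 10 = 180
  G: 4 × 10 × 10 = 400
  H: 7 × 8 × 4 = 224
  I: 7 × 5 × 9 = 315
  J: 7 × 9 × 6 = 378
Sorted descending: 400, 378, 315, 243, 224, 180, 54, 32, 15, 8.
The sixth-highest RPN is 180 (F).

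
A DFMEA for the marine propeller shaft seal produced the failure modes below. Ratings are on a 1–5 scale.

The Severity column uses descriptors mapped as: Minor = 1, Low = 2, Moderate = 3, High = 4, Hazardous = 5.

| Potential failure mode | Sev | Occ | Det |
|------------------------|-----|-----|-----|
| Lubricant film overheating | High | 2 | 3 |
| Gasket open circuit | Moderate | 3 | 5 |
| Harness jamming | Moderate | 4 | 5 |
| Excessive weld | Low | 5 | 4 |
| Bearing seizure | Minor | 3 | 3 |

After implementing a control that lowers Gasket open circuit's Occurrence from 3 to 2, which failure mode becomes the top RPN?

Harness jamming

RPN = Severity × Occurrence × Detection:
  Lubricant film overheating: 4 × 2 × 3 = 24
  Gasket open circuit: 3 × 3 × 5 = 45
  Harness jamming: 3 × 4 × 5 = 60
  Excessive weld: 2 × 5 × 4 = 40
  Bearing seizure: 1 × 3 × 3 = 9
After action: Gasket open circuit → 3 × 2 × 5 = 30.
Revised RPNs: Harness jamming=60, Excessive weld=40, Gasket open circuit=30, Lubricant film overheating=24, Bearing seizure=9.
Highest is now Harness jamming (60).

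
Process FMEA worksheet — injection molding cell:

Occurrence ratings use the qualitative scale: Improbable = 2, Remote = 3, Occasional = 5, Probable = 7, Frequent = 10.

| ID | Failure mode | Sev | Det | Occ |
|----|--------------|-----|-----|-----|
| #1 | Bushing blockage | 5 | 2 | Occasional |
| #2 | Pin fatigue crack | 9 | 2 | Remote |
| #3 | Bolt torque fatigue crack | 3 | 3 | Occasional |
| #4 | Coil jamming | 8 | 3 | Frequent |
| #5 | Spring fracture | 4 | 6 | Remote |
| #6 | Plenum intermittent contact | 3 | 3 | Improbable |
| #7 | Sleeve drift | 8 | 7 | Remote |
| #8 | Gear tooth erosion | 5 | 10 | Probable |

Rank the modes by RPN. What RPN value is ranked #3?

168

RPN = Severity × Occurrence × Detection:
  #1: 5 × 5 × 2 = 50
  #2: 9 × 3 × 2 = 54
  #3: 3 × 5 × 3 = 45
  #4: 8 × 10 × 3 = 240
  #5: 4 × 3 × 6 = 72
  #6: 3 × 2 × 3 = 18
  #7: 8 × 3 × 7 = 168
  #8: 5 × 7 × 10 = 350
Sorted descending: 350, 240, 168, 72, 54, 50, 45, 18.
The third-highest RPN is 168 (#7).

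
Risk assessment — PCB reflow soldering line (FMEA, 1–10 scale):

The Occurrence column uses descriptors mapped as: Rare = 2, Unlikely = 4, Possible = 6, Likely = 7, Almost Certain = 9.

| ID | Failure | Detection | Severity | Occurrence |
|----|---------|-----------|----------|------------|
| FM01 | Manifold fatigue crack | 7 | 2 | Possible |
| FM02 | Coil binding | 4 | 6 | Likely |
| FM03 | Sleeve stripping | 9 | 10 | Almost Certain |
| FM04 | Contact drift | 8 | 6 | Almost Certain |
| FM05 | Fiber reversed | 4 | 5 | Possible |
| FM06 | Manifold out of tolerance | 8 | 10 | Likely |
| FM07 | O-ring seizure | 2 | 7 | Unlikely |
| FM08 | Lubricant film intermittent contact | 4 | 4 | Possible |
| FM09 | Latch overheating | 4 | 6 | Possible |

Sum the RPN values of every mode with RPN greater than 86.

2330

RPN = Severity × Occurrence × Detection:
  FM01: 2 × 6 × 7 = 84
  FM02: 6 × 7 × 4 = 168
  FM03: 10 × 9 × 9 = 810
  FM04: 6 × 9 × 8 = 432
  FM05: 5 × 6 × 4 = 120
  FM06: 10 × 7 × 8 = 560
  FM07: 7 × 4 × 2 = 56
  FM08: 4 × 6 × 4 = 96
  FM09: 6 × 6 × 4 = 144
RPN > 86: FM02 (168), FM03 (810), FM04 (432), FM05 (120), FM06 (560), FM08 (96), FM09 (144).
Sum: 168 + 810 + 432 + 120 + 560 + 96 + 144 = 2330.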